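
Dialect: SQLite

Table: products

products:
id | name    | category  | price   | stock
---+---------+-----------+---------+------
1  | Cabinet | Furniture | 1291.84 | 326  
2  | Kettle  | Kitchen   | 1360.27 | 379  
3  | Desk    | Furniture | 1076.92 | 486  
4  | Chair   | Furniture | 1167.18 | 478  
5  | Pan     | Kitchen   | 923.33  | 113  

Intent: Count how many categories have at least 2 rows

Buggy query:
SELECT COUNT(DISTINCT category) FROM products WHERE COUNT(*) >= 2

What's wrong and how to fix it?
Bug: COUNT(*) cannot appear in WHERE; the per-group count doesn't exist yet

Fix: Group first with HAVING COUNT(*) >= 2, then COUNT the resulting groups

Corrected query:
SELECT COUNT(*) FROM (SELECT category FROM products GROUP BY category HAVING COUNT(*) >= 2)

Result:
COUNT(*)
--------
2       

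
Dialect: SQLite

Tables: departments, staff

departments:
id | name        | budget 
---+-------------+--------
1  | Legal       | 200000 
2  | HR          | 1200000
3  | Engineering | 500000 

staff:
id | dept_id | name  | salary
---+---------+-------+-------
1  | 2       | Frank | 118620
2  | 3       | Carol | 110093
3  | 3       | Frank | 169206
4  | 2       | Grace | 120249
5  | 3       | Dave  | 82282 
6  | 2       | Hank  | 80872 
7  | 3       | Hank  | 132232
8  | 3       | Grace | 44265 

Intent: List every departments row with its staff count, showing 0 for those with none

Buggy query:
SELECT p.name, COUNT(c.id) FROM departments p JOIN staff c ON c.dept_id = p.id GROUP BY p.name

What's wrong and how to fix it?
Bug: An inner join excludes parents with zero children

Fix: Use LEFT JOIN so parents without children still appear (COUNT(c.id) gives 0)

Corrected query:
SELECT p.name, COUNT(c.id) FROM departments p LEFT JOIN staff c ON c.dept_id = p.id GROUP BY p.name

Result:
name        | COUNT(c.id)
------------+------------
Engineering | 5          
HR          | 3          
Legal       | 0          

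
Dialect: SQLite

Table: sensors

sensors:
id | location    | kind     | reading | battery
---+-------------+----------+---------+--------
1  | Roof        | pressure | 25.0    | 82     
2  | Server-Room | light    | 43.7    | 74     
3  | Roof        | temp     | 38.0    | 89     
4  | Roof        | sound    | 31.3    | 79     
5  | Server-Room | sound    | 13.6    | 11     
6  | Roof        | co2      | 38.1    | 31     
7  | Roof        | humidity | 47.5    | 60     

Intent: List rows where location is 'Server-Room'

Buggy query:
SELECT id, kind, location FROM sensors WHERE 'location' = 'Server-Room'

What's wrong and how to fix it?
Bug: 'location' in single quotes is a string literal, not the column; the comparison is literal-vs-literal and never true

Fix: Remove the quotes around the column name (or use double quotes for an identifier)

Corrected query:
SELECT id, kind, location FROM sensors WHERE location = 'Server-Room'

Result:
id | kind  | location   
---+-------+------------
2  | light | Server-Room
5  | sound | Server-Room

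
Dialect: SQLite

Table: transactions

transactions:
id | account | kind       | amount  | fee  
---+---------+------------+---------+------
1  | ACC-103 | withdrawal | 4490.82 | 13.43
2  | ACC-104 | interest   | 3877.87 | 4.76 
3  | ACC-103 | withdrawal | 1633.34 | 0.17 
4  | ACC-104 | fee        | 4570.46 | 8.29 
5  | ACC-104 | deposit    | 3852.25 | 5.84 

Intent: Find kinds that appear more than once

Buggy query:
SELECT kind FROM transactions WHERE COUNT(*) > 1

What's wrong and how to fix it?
Bug: COUNT(*) is an aggregate and cannot be used in WHERE

Fix: Group first, then use HAVING for the count condition

Corrected query:
SELECT kind FROM transactions GROUP BY kind HAVING COUNT(*) > 1

Result:
kind      
----------
withdrawal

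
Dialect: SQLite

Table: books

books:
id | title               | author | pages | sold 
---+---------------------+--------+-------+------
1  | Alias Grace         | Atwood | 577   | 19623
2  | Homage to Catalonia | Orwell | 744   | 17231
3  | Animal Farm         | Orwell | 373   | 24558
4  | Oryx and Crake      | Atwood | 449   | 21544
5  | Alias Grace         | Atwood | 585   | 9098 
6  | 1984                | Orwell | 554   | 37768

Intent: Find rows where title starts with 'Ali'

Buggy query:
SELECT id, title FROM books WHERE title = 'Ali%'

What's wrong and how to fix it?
Bug: Wildcards only work with LIKE; '=' treats '%' as a literal character

Fix: Replace '=' with LIKE so 'Ali%' is treated as a pattern

Corrected query:
SELECT id, title FROM books WHERE title LIKE 'Ali%'

Result:
id | title      
---+------------
1  | Alias Grace
5  | Alias Grace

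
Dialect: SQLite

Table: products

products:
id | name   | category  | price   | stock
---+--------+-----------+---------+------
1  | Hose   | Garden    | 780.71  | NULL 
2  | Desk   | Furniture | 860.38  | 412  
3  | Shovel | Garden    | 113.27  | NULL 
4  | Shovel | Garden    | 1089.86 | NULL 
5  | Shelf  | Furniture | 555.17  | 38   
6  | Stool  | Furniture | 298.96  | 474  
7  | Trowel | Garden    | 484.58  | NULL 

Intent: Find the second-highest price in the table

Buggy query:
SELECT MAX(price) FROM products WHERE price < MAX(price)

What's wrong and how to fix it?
Bug: The inner MAX is an aggregate inside WHERE, which is not allowed

Fix: Put the inner MAX in a scalar subquery

Corrected query:
SELECT MAX(price) FROM products WHERE price < (SELECT MAX(price) FROM products)

Result:
MAX(price)
----------
860.38    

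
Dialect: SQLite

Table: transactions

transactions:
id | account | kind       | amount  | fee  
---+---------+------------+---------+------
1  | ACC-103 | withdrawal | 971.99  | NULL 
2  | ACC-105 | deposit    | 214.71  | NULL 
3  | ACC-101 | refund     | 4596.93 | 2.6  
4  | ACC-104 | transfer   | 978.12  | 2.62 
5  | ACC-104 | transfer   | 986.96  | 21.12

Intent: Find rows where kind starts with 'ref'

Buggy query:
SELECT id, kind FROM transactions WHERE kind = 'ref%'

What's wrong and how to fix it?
Bug: Wildcards only work with LIKE; '=' treats '%' as a literal character

Fix: Replace '=' with LIKE so 'ref%' is treated as a pattern

Corrected query:
SELECT id, kind FROM transactions WHERE kind LIKE 'ref%'

Result:
id | kind  
---+-------
3  | refund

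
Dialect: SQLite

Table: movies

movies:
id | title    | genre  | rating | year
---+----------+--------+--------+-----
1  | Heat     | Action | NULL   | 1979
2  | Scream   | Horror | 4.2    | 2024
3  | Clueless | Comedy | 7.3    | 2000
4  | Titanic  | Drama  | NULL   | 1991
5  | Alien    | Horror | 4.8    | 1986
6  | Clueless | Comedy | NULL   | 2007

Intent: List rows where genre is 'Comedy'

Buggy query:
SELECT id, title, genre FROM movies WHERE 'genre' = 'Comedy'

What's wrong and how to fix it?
Bug: Single quotes denote string literals in SQL; the column name is being compared as a constant string

Fix: Remove the quotes around the column name (or use double quotes for an identifier)

Corrected query:
SELECT id, title, genre FROM movies WHERE genre = 'Comedy'

Result:
id | title    | genre 
---+----------+-------
3  | Clueless | Comedy
6  | Clueless | Comedy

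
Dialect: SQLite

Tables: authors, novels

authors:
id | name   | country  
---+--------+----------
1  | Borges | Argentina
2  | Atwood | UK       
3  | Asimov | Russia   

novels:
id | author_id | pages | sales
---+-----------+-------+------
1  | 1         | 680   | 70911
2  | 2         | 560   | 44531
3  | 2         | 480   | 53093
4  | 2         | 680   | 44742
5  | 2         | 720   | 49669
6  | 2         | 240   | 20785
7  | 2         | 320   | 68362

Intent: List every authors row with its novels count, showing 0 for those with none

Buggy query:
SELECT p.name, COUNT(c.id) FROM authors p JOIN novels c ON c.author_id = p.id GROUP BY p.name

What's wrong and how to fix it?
Bug: INNER JOIN drops authors rows that have no matching novels rows

Fix: Use LEFT JOIN so parents without children still appear (COUNT(c.id) gives 0)

Corrected query:
SELECT p.name, COUNT(c.id) FROM authors p LEFT JOIN novels c ON c.author_id = p.id GROUP BY p.name

Result:
name   | COUNT(c.id)
-------+------------
Asimov | 0          
Atwood | 6          
Borges | 1          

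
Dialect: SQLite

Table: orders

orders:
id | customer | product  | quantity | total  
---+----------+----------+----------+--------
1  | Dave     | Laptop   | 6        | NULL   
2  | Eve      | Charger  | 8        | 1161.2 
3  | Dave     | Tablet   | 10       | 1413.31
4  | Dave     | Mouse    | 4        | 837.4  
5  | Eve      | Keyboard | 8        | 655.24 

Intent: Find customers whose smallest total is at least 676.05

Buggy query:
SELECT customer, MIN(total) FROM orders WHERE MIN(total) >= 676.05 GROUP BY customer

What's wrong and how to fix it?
Bug: Aggregates like MIN are computed per group after WHERE runs

Fix: Use HAVING for the per-group MIN condition

Corrected query:
SELECT customer, MIN(total) FROM orders GROUP BY customer HAVING MIN(total) >= 676.05

Result:
customer | MIN(total)
---------+-----------
Dave     | 837.4     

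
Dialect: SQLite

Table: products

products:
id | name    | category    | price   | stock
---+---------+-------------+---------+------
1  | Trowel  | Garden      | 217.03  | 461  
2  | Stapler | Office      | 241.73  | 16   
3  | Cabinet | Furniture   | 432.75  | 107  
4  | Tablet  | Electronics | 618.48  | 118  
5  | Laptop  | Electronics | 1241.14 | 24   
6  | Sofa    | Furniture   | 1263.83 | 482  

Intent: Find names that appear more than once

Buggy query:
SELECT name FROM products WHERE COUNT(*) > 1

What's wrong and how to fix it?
Bug: WHERE can't reference COUNT(*); aggregates are computed after WHERE

Fix: Group first, then use HAVING for the count condition

Corrected query:
SELECT name FROM products GROUP BY name HAVING COUNT(*) > 1

Result:
(no rows)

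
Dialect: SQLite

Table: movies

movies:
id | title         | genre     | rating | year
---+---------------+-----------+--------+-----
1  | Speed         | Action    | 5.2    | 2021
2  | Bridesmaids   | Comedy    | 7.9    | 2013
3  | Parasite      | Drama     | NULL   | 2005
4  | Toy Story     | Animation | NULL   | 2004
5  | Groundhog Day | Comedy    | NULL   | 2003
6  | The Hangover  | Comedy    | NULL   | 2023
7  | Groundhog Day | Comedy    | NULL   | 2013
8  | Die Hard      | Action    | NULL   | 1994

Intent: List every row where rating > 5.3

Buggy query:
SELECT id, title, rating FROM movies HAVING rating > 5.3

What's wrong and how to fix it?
Bug: HAVING filters the output of aggregation, but this query has no GROUP BY and no aggregate functions, so SQLite rejects it (HAVING clause on a non-aggregate query); the condition here is per row

Fix: Replace HAVING with WHERE since the condition applies to individual rows

Corrected query:
SELECT id, title, rating FROM movies WHERE rating > 5.3

Result:
id | title       | rating
---+-------------+-------
2  | Bridesmaids | 7.9   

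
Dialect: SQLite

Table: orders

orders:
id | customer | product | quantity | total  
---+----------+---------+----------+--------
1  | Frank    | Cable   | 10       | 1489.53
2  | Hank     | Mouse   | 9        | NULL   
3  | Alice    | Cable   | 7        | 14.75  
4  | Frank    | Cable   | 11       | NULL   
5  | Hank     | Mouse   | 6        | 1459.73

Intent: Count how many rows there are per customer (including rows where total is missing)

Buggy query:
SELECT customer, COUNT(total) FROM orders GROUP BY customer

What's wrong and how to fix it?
Bug: COUNT(column) counts non-NULL values only; rows with NULL total aren't counted

Fix: Replace COUNT(total) with COUNT(*)

Corrected query:
SELECT customer, COUNT(*) FROM orders GROUP BY customer

Result:
customer | COUNT(*)
---------+---------
Alice    | 1       
Frank    | 2       
Hank     | 2       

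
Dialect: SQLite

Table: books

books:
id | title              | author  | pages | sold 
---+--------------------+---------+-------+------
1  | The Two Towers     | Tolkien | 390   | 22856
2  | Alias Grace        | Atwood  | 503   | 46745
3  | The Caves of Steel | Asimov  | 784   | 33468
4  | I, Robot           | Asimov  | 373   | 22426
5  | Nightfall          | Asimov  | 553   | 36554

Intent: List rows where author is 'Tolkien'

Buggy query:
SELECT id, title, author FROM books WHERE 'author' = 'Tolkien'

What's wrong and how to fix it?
Bug: Single quotes denote string literals in SQL; the column name is being compared as a constant string

Fix: Remove the quotes around the column name (or use double quotes for an identifier)

Corrected query:
SELECT id, title, author FROM books WHERE author = 'Tolkien'

Result:
id | title          | author 
---+----------------+--------
1  | The Two Towers | Tolkien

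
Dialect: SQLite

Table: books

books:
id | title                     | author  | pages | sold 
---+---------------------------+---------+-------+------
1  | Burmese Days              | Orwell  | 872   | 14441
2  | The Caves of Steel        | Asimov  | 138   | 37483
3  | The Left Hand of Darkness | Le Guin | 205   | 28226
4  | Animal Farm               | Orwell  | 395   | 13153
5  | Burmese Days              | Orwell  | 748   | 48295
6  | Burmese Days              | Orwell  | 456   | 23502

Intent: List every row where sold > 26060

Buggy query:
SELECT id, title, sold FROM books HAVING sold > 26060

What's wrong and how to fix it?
Bug: HAVING filters the output of aggregation, but this query has no GROUP BY and no aggregate functions, so SQLite rejects it (HAVING clause on a non-aggregate query); the condition here is per row

Fix: Replace HAVING with WHERE since the condition applies to individual rows

Corrected query:
SELECT id, title, sold FROM books WHERE sold > 26060

Result:
id | title                     | sold 
---+---------------------------+------
2  | The Caves of Steel        | 37483
3  | The Left Hand of Darkness | 28226
5  | Burmese Days              | 48295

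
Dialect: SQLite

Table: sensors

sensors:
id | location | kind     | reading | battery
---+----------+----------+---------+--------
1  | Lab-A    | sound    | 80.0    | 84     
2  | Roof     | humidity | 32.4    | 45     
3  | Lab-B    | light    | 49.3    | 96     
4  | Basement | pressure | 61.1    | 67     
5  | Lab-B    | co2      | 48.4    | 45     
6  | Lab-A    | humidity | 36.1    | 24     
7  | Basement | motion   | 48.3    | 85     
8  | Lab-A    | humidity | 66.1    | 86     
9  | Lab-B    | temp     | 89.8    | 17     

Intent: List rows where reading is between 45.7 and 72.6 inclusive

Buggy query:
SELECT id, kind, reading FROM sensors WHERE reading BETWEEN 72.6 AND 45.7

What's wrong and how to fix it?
Bug: The bounds are reversed; BETWEEN a AND b requires a <= b to match anything

Fix: Swap the bounds so the smaller value comes first

Corrected query:
SELECT id, kind, reading FROM sensors WHERE reading BETWEEN 45.7 AND 72.6

Result:
id | kind     | reading
---+----------+--------
3  | light    | 49.3   
4  | pressure | 61.1   
5  | co2      | 48.4   
7  | motion   | 48.3   
8  | humidity | 66.1   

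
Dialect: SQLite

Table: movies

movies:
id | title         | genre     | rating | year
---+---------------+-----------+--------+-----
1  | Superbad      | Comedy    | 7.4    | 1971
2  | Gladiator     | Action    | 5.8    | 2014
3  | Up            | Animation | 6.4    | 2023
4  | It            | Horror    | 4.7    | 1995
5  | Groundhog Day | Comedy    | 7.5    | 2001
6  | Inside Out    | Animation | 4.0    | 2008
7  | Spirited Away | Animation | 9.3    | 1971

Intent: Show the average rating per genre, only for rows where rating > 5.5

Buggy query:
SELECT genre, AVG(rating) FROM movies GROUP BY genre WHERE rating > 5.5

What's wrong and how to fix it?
Bug: WHERE cannot follow GROUP BY

Fix: Place WHERE between FROM and GROUP BY

Corrected query:
SELECT genre, AVG(rating) FROM movies WHERE rating > 5.5 GROUP BY genre

Result:
genre     | AVG(rating)
----------+------------
Action    | 5.8        
Animation | 7.85       
Comedy    | 7.45       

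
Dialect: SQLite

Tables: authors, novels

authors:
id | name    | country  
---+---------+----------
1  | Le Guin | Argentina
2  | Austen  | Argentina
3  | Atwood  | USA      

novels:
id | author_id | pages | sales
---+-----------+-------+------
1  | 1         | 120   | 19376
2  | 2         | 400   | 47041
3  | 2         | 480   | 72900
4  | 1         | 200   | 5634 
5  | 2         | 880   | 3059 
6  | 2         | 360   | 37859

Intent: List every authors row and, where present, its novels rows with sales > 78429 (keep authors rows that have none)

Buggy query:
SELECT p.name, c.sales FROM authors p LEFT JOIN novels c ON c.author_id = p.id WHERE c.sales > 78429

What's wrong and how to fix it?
Bug: A WHERE condition on the right-hand table after LEFT JOIN drops unmatched parents

Fix: Move the right-table condition into the ON clause so unmatched parents are kept

Corrected query:
SELECT p.name, c.sales FROM authors p LEFT JOIN novels c ON c.author_id = p.id AND c.sales > 78429

Result:
name    | sales
--------+------
Le Guin | NULL 
Austen  | NULL 
Atwood  | NULL 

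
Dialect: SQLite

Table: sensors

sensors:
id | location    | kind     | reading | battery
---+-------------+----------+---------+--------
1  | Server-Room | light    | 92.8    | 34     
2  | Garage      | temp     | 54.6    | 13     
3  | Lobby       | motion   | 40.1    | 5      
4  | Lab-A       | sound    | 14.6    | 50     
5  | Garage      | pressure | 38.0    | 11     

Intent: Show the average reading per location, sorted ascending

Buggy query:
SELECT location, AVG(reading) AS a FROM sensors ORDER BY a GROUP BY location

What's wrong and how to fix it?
Bug: GROUP BY must precede ORDER BY

Fix: Move ORDER BY to the end, after GROUP BY

Corrected query:
SELECT location, AVG(reading) AS a FROM sensors GROUP BY location ORDER BY a

Result:
location    | a   
------------+-----
Lab-A       | 14.6
Lobby       | 40.1
Garage      | 46.3
Server-Room | 92.8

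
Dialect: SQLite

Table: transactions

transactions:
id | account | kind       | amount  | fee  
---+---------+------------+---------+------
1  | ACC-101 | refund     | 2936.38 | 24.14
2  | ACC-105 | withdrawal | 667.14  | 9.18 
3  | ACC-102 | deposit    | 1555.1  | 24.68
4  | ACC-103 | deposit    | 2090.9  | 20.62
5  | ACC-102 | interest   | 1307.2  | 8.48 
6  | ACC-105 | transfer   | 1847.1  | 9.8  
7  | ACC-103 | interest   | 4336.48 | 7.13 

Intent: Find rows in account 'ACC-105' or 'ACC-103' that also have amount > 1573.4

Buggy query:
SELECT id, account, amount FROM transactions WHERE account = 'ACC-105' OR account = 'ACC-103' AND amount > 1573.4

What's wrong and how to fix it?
Bug: Without parentheses, AND is evaluated before OR, so the amount filter only applies to the 'ACC-103' branch

Fix: Group the OR with parentheses (or use IN), then AND the threshold

Corrected query:
SELECT id, account, amount FROM transactions WHERE (account = 'ACC-105' OR account = 'ACC-103') AND amount > 1573.4

Result:
id | account | amount 
---+---------+--------
4  | ACC-103 | 2090.9 
6  | ACC-105 | 1847.1 
7  | ACC-103 | 4336.48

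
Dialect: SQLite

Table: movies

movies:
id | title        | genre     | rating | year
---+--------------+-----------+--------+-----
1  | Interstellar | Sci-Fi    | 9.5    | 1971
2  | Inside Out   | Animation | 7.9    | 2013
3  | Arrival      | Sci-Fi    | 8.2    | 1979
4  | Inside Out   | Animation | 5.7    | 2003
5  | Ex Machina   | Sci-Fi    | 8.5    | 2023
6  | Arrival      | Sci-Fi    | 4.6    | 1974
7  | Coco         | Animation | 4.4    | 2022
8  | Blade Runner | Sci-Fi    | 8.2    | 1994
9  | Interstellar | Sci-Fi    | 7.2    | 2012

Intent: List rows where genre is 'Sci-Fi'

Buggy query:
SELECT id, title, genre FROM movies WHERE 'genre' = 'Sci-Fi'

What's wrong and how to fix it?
Bug: Single quotes denote string literals in SQL; the column name is being compared as a constant string

Fix: Remove the quotes around the column name (or use double quotes for an identifier)

Corrected query:
SELECT id, title, genre FROM movies WHERE genre = 'Sci-Fi'

Result:
id | title        | genre 
---+--------------+-------
1  | Interstellar | Sci-Fi
3  | Arrival      | Sci-Fi
5  | Ex Machina   | Sci-Fi
6  | Arrival      | Sci-Fi
8  | Blade Runner | Sci-Fi
9  | Interstellar | Sci-Fi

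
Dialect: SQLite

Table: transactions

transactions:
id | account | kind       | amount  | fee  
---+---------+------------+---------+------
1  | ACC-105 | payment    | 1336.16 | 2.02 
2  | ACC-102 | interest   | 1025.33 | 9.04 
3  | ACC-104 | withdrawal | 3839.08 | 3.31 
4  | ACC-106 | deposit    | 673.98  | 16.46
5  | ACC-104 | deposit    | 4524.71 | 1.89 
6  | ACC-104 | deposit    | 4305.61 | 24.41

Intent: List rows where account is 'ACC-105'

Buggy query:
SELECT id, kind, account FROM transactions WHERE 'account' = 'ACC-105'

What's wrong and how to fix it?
Bug: Single quotes denote string literals in SQL; the column name is being compared as a constant string

Fix: Reference the column as account without single quotes

Corrected query:
SELECT id, kind, account FROM transactions WHERE account = 'ACC-105'

Result:
id | kind    | account
---+---------+--------
1  | payment | ACC-105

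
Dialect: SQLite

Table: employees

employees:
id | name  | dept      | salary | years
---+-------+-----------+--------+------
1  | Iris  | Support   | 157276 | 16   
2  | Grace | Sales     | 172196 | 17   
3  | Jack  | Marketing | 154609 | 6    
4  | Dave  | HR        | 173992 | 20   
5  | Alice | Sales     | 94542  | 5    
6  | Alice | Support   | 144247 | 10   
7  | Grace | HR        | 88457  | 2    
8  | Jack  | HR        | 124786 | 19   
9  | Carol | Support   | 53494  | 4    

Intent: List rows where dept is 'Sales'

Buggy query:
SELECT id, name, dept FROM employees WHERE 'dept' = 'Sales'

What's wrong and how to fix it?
Bug: 'dept' in single quotes is a string literal, not the column; the comparison is literal-vs-literal and never true

Fix: Reference the column as dept without single quotes

Corrected query:
SELECT id, name, dept FROM employees WHERE dept = 'Sales'

Result:
id | name  | dept 
---+-------+------
2  | Grace | Sales
5  | Alice | Sales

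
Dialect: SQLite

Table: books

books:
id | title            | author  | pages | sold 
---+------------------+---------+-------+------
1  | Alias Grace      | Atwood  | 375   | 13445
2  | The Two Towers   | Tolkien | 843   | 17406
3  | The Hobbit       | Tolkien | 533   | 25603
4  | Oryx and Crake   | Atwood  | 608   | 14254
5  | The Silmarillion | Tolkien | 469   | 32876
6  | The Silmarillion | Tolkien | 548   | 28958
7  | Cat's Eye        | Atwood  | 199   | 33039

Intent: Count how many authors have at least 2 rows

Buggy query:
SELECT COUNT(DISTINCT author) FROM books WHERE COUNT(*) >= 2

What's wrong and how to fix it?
Bug: WHERE filters individual rows, not groups, so a group-level COUNT is invalid there

Fix: Use a subquery that GROUPs and filters with HAVING, then count its rows

Corrected query:
SELECT COUNT(*) FROM (SELECT author FROM books GROUP BY author HAVING COUNT(*) >= 2)

Result:
COUNT(*)
--------
2       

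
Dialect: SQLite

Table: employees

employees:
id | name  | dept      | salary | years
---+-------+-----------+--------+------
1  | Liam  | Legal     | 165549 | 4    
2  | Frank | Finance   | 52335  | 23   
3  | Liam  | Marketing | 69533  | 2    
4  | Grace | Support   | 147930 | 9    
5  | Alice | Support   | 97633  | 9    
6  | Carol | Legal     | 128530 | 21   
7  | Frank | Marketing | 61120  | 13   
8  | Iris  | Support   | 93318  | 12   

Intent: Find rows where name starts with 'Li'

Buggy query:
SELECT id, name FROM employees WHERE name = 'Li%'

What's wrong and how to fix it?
Bug: Wildcards only work with LIKE; '=' treats '%' as a literal character

Fix: Replace '=' with LIKE so 'Li%' is treated as a pattern

Corrected query:
SELECT id, name FROM employees WHERE name LIKE 'Li%'

Result:
id | name
---+-----
1  | Liam
3  | Liam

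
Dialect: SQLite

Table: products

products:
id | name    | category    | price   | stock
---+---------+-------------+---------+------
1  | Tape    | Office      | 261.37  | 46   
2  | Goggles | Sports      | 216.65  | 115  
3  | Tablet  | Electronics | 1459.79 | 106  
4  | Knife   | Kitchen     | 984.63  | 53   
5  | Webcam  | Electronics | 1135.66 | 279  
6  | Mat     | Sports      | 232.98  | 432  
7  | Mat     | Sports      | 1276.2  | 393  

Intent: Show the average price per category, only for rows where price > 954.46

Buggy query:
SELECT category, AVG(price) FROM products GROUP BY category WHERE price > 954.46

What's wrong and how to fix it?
Bug: WHERE cannot follow GROUP BY

Fix: Move the WHERE clause before GROUP BY

Corrected query:
SELECT category, AVG(price) FROM products WHERE price > 954.46 GROUP BY category

Result:
category    | AVG(price)
------------+-----------
Electronics | 1297.725  
Kitchen     | 984.63    
Sports      | 1276.2    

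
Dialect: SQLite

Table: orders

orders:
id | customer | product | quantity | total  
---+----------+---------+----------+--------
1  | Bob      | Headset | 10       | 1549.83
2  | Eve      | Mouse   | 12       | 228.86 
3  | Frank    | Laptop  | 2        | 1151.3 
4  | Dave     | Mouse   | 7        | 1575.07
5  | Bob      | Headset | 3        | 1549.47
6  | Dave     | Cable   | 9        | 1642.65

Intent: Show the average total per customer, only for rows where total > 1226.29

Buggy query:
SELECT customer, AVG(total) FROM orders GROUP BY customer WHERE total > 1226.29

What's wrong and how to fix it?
Bug: Row-level WHERE must come before GROUP BY in the clause order

Fix: Move the WHERE clause before GROUP BY

Corrected query:
SELECT customer, AVG(total) FROM orders WHERE total > 1226.29 GROUP BY customer

Result:
customer | AVG(total)
---------+-----------
Bob      | 1549.65   
Dave     | 1608.86   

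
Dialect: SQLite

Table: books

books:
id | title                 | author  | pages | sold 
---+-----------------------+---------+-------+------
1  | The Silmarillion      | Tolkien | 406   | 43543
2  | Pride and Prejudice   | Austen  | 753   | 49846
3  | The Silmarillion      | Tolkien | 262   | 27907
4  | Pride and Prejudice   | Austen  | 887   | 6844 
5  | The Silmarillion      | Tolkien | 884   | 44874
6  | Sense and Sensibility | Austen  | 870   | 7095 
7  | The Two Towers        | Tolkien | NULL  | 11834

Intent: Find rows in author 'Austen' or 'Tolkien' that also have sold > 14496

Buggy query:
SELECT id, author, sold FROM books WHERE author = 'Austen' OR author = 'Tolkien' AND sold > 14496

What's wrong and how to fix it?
Bug: AND binds tighter than OR, so this parses as author = 'Austen' OR (author = 'Tolkien' AND sold > 14496)

Fix: Group the OR with parentheses (or use IN), then AND the threshold

Corrected query:
SELECT id, author, sold FROM books WHERE (author = 'Austen' OR author = 'Tolkien') AND sold > 14496

Result:
id | author  | sold 
---+---------+------
1  | Tolkien | 43543
2  | Austen  | 49846
3  | Tolkien | 27907
5  | Tolkien | 44874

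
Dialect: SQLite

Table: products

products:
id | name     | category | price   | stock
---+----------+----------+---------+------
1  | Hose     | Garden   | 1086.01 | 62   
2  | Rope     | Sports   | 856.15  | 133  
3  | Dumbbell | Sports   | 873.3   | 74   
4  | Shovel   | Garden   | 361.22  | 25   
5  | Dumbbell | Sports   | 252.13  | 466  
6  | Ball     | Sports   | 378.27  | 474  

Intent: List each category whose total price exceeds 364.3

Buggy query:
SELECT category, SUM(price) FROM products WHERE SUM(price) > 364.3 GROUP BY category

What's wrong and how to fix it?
Bug: Aggregate functions cannot appear in a WHERE clause

Fix: Move the aggregate condition to a HAVING clause

Corrected query:
SELECT category, SUM(price) FROM products GROUP BY category HAVING SUM(price) > 364.3

Result:
category | SUM(price)
---------+-----------
Garden   | 1447.23   
Sports   | 2359.85   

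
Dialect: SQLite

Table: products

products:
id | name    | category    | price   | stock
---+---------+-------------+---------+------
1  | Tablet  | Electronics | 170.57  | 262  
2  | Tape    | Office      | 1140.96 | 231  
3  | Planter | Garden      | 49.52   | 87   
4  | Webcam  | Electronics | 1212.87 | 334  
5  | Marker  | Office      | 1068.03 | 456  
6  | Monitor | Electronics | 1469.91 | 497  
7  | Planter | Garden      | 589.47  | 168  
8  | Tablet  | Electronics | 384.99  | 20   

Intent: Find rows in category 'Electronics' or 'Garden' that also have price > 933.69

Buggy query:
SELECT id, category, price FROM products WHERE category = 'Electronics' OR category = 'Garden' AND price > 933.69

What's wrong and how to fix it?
Bug: Without parentheses, AND is evaluated before OR, so the price filter only applies to the 'Garden' branch

Fix: Group the OR with parentheses (or use IN), then AND the threshold

Corrected query:
SELECT id, category, price FROM products WHERE (category = 'Electronics' OR category = 'Garden') AND price > 933.69

Result:
id | category    | price  
---+-------------+--------
4  | Electronics | 1212.87
6  | Electronics | 1469.91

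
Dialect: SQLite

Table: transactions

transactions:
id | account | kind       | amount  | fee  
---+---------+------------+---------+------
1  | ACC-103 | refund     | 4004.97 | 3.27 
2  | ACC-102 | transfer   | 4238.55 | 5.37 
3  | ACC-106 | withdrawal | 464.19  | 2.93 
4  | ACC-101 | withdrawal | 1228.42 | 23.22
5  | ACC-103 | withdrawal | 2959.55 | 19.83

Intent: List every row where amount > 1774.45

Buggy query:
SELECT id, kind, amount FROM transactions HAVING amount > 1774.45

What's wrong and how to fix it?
Bug: This is a non-aggregate query (no GROUP BY, no aggregates), so in SQLite the HAVING clause is invalid here; a row-level condition belongs in WHERE

Fix: Use WHERE for row-level filtering

Corrected query:
SELECT id, kind, amount FROM transactions WHERE amount > 1774.45

Result:
id | kind       | amount 
---+------------+--------
1  | refund     | 4004.97
2  | transfer   | 4238.55
5  | withdrawal | 2959.55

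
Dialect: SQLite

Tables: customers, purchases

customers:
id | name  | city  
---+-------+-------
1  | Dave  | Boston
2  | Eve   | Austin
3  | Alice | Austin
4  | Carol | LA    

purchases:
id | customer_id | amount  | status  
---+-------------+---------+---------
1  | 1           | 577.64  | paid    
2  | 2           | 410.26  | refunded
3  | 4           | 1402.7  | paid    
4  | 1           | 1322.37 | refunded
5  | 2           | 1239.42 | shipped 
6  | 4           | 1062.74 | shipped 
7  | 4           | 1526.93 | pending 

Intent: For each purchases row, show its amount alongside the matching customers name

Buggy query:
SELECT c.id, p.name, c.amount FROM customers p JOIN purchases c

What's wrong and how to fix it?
Bug: Missing join condition: each purchases row is matched to all customers rows instead of just its own

Fix: Add ON c.customer_id = p.id to the JOIN

Corrected query:
SELECT c.id, p.name, c.amount FROM customers p JOIN purchases c ON c.customer_id = p.id

Result:
id | name  | amount 
---+-------+--------
1  | Dave  | 577.64 
2  | Eve   | 410.26 
3  | Carol | 1402.7 
4  | Dave  | 1322.37
5  | Eve   | 1239.42
6  | Carol | 1062.74
7  | Carol | 1526.93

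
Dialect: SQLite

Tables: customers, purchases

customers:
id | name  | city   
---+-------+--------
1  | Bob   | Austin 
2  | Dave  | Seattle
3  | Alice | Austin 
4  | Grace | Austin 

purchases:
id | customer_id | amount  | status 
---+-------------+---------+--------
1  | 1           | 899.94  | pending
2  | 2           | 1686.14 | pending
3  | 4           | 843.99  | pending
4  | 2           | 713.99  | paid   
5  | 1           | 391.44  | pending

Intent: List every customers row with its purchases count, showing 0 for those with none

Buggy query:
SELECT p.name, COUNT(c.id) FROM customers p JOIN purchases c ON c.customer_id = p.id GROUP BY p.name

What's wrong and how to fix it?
Bug: INNER JOIN drops customers rows that have no matching purchases rows

Fix: Use LEFT JOIN so parents without children still appear (COUNT(c.id) gives 0)

Corrected query:
SELECT p.name, COUNT(c.id) FROM customers p LEFT JOIN purchases c ON c.customer_id = p.id GROUP BY p.name

Result:
name  | COUNT(c.id)
------+------------
Alice | 0          
Bob   | 2          
Dave  | 2          
Grace | 1          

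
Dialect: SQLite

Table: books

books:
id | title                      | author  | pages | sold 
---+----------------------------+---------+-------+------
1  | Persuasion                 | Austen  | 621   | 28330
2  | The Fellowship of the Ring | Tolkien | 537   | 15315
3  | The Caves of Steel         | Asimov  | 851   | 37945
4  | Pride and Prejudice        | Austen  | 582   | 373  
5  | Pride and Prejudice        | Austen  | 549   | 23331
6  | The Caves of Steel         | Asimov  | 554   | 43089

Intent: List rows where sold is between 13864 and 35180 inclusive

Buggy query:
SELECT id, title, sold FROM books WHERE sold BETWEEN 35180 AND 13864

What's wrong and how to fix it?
Bug: BETWEEN expects the lower bound first; with 35180 AND 13864 the range is empty

Fix: Swap the bounds so the smaller value comes first

Corrected query:
SELECT id, title, sold FROM books WHERE sold BETWEEN 13864 AND 35180

Result:
id | title                      | sold 
---+----------------------------+------
1  | Persuasion                 | 28330
2  | The Fellowship of the Ring | 15315
5  | Pride and Prejudice        | 23331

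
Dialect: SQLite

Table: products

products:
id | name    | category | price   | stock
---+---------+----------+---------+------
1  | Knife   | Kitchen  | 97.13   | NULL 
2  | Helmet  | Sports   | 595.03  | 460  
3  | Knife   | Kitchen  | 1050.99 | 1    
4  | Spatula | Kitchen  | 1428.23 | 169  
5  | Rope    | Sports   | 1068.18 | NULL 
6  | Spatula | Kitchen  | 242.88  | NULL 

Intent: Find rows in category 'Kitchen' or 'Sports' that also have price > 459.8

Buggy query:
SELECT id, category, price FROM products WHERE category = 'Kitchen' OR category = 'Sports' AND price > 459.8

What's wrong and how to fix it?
Bug: Without parentheses, AND is evaluated before OR, so the price filter only applies to the 'Sports' branch

Fix: Group the OR with parentheses (or use IN), then AND the threshold

Corrected query:
SELECT id, category, price FROM products WHERE (category = 'Kitchen' OR category = 'Sports') AND price > 459.8

Result:
id | category | price  
---+----------+--------
2  | Sports   | 595.03 
3  | Kitchen  | 1050.99
4  | Kitchen  | 1428.23
5  | Sports   | 1068.18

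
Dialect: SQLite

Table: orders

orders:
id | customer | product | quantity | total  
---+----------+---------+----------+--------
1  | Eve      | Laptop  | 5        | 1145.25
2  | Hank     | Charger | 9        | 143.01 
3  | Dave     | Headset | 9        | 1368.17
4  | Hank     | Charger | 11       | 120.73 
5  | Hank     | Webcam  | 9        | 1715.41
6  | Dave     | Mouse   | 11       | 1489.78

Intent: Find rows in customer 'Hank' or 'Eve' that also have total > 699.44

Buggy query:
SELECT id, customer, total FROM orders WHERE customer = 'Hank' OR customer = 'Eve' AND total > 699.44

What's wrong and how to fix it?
Bug: AND binds tighter than OR, so this parses as customer = 'Hank' OR (customer = 'Eve' AND total > 699.44)

Fix: Group the OR with parentheses (or use IN), then AND the threshold

Corrected query:
SELECT id, customer, total FROM orders WHERE (customer = 'Hank' OR customer = 'Eve') AND total > 699.44

Result:
id | customer | total  
---+----------+--------
1  | Eve      | 1145.25
5  | Hank     | 1715.41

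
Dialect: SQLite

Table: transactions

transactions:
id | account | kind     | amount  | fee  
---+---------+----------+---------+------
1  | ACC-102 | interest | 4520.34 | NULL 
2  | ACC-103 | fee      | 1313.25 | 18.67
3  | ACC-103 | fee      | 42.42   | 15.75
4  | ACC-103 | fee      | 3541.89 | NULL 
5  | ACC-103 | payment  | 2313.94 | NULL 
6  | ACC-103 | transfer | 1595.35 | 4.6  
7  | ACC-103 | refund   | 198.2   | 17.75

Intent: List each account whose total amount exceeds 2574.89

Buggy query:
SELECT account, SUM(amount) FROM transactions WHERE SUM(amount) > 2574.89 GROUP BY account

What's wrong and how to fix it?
Bug: Aggregate functions cannot appear in a WHERE clause

Fix: Use HAVING (which filters groups after aggregation) instead of WHERE

Corrected query:
SELECT account, SUM(amount) FROM transactions GROUP BY account HAVING SUM(amount) > 2574.89

Result:
account | SUM(amount)
--------+------------
ACC-102 | 4520.34    
ACC-103 | 9005.05    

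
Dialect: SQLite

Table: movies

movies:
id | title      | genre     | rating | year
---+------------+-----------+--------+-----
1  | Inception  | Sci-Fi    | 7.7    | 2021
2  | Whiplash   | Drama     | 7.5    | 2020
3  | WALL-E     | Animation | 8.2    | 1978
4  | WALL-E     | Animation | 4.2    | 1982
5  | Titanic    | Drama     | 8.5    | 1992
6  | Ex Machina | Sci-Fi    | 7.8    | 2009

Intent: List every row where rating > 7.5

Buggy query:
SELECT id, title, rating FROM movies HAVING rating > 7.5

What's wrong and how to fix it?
Bug: HAVING filters the output of aggregation, but this query has no GROUP BY and no aggregate functions, so SQLite rejects it (HAVING clause on a non-aggregate query); the condition here is per row

Fix: Replace HAVING with WHERE since the condition applies to individual rows

Corrected query:
SELECT id, title, rating FROM movies WHERE rating > 7.5

Result:
id | title      | rating
---+------------+-------
1  | Inception  | 7.7   
3  | WALL-E     | 8.2   
5  | Titanic    | 8.5   
6  | Ex Machina | 7.8   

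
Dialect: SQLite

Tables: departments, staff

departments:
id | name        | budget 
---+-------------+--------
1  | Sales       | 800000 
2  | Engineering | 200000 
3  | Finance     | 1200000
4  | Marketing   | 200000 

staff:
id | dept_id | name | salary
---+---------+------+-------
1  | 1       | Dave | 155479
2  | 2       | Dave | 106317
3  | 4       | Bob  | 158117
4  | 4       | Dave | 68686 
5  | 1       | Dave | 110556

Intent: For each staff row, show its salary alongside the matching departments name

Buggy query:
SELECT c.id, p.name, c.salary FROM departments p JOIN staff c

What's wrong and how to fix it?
Bug: Missing join condition: each staff row is matched to all departments rows instead of just its own

Fix: Add ON c.dept_id = p.id to the JOIN

Corrected query:
SELECT c.id, p.name, c.salary FROM departments p JOIN staff c ON c.dept_id = p.id

Result:
id | name        | salary
---+-------------+-------
1  | Sales       | 155479
2  | Engineering | 106317
3  | Marketing   | 158117
4  | Marketing   | 68686 
5  | Sales       | 110556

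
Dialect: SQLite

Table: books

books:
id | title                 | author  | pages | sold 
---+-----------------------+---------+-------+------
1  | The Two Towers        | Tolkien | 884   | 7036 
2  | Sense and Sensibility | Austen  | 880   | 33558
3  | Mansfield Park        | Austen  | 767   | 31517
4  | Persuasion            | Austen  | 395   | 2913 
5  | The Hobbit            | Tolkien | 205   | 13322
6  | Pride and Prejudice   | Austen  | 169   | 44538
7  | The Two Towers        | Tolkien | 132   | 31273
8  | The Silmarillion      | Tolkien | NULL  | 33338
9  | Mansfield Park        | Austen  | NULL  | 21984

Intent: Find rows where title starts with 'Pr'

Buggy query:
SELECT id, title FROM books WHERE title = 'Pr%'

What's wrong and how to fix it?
Bug: Wildcards only work with LIKE; '=' treats '%' as a literal character

Fix: Use LIKE for wildcard pattern matching

Corrected query:
SELECT id, title FROM books WHERE title LIKE 'Pr%'

Result:
id | title              
---+--------------------
6  | Pride and Prejudice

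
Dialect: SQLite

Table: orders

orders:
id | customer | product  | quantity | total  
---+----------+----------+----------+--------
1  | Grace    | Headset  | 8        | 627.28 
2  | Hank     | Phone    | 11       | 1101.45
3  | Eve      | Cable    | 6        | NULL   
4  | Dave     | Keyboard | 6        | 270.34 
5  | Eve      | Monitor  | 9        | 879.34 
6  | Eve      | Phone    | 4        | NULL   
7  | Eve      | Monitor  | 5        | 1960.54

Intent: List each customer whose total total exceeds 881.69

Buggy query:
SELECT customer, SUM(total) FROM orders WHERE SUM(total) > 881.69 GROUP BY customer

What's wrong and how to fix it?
Bug: Aggregate functions cannot appear in a WHERE clause

Fix: Use HAVING (which filters groups after aggregation) instead of WHERE

Corrected query:
SELECT customer, SUM(total) FROM orders GROUP BY customer HAVING SUM(total) > 881.69

Result:
customer | SUM(total)
---------+-----------
Eve      | 2839.88   
Hank     | 1101.45   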